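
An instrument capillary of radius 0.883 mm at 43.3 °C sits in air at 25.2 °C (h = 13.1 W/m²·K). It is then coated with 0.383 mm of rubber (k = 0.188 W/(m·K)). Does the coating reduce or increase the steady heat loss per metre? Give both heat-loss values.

Critical radius for a cylinder: r_cr = k/h = 0.0144 m = 1.44 cm.
Outer radius after coating: r₂ = 8.83×10^-4 + 3.83×10^-4 = 0.001266 m.
Since r₁ < r_cr and r₂ ≤ r_cr, the coating moves toward the maximum at r_cr — heat loss rises.
Bare: R = 1/(2πr₁h) = 13.76 m·K/W; Q = 18.1/13.76 = 1.32 W/m.
Coated: R = R_cond + R_conv = 9.902 m·K/W; Q = 18.1/9.902 = 1.83 W/m.

increases: 1.32 → 1.83 W/m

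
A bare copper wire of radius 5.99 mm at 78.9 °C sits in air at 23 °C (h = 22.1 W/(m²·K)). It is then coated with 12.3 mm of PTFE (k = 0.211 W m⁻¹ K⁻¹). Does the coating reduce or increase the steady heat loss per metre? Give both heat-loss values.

Critical radius for a cylinder: r_cr = k/h = 0.00955 m = 0.955 cm.
Outer radius after coating: r₂ = 0.00599 + 0.0123 = 0.01829 m.
r₁ < r_cr < r₂: heat loss rises to a maximum at r_cr then falls. Whether the coating helps depends on whether Q(r₂) has dropped back below Q(r₁).
Bare: R = 1/(2πr₁h) = 1.202 m·K/W; Q = 55.9/1.202 = 46.5 W/m.
Coated: R = R_cond + R_conv = 1.236 m·K/W; Q = 55.9/1.236 = 45.2 W/m.

reduces: 46.5 → 45.2 W/m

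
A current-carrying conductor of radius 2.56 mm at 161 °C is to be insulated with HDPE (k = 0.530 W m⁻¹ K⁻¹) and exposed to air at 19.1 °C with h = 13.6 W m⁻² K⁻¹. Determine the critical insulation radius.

For a cylinder, r_cr = k_ins/h = 0.530/13.6 = 0.0390 m = 3.90 cm

r_cr = 3.90 cm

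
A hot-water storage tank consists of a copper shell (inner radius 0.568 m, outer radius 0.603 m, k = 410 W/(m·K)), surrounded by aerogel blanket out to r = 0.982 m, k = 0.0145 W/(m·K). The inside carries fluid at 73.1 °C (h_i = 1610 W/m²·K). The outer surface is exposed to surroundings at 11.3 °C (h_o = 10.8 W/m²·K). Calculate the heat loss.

Resistance network (inner→outer):
  R_conv,in = 1/(4πr²h) = 1/(4π·0.568²·1610) = 1.532×10^-4 K/W
  R_copper = (1/0.568 − 1/0.603)/(4πk) = 0.1022/(4π·410) = 1.983×10^-5 K/W
  R_aerogel blanket = (1/0.603 − 1/0.982)/(4πk) = 0.6400/(4π·0.0145) = 3.513 K/W
  R_conv,out = 1/(4πr²h) = 1/(4π·0.982²·10.8) = 0.007641 K/W
ΣR = 1.532×10^-4 + 1.983×10^-5 + 3.513 + 0.007641 = 3.521 K/W
Q = ΔT/ΣR = (73.1 °C − 11.3 °C)/3.521 = 17.6 W

Q = 17.6 W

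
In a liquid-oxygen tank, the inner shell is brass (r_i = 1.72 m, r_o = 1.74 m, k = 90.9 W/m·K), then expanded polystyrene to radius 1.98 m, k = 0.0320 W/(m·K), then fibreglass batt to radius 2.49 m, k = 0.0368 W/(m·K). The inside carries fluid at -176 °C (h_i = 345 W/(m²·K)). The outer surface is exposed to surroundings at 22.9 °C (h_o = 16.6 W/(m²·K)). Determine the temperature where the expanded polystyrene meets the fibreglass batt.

T = -89.3 °C

Series thermal resistances, inner to outer:
  R_conv,in = 1/(4πr²h) = 1/(4π·1.72²·345) = 7.797×10^-5 K/W
  R_brass = (1/1.72 − 1/1.74)/(4πk) = 0.006683/(4π·90.9) = 5.850×10^-6 K/W
  R_expanded polystyrene = (1/1.74 − 1/1.98)/(4πk) = 0.06966/(4π·0.0320) = 0.1732 K/W
  R_fibreglass batt = (1/1.98 − 1/2.49)/(4πk) = 0.1034/(4π·0.0368) = 0.2237 K/W
  R_conv,out = 1/(4πr²h) = 1/(4π·2.49²·16.6) = 7.732×10^-4 K/W
ΣR = 7.797×10^-5 + 5.850×10^-6 + 0.1732 + 0.2237 + 7.732×10^-4 = 0.3978 K/W
Q = ΔT/ΣR = (-176 °C − 22.9 °C)/0.3978 = -500.0 W
From the inner boundary to the expanded polystyrene/fibreglass batt interface, ΣR_partial = 0.1733 K/W.
T_interface = T_in − Q·ΣR_partial = -176 °C − (-500.0)(0.1733) = -89.3 °C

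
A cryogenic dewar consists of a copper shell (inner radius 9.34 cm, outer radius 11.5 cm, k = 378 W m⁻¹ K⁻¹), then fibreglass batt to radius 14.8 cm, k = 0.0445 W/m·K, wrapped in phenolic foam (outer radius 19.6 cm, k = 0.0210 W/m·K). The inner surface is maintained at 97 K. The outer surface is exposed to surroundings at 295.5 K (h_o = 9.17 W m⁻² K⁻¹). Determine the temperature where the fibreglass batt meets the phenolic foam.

T = 166 K

Series thermal resistances, inner to outer:
  R_copper = (1/0.0934 − 1/0.115)/(4πk) = 2.011/(4π·378) = 4.234×10^-4 K/W
  R_fibreglass batt = (1/0.115 − 1/0.148)/(4πk) = 1.939/(4π·0.0445) = 3.467 K/W
  R_phenolic foam = (1/0.148 − 1/0.196)/(4πk) = 1.655/(4π·0.0210) = 6.270 K/W
  R_conv,out = 1/(4πr²h) = 1/(4π·0.196²·9.17) = 0.2259 K/W
ΣR = 4.234×10^-4 + 3.467 + 6.270 + 0.2259 = 9.963 K/W
Q = ΔT/ΣR = (97 K − 295.5 K)/9.963 = -19.92 W
From the inner boundary to the fibreglass batt/phenolic foam interface, ΣR_partial = 3.467 K/W.
T_interface = T_in − Q·ΣR_partial = 97 K − (-19.92)(3.467) = 166 K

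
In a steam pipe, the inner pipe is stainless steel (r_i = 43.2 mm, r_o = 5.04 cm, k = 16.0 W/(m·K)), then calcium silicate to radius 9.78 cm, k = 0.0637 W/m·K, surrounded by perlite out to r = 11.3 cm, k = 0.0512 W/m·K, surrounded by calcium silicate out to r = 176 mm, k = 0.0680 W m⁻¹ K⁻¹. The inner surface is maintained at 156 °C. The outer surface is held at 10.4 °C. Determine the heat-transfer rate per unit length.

Resistance network (inner→outer):
  R'_stainless steel = ln(0.0504/0.0432)/(2πk) = 0.1542/(2π·16.0) = 0.001533 m·K/W
  R'_calcium silicate = ln(0.0978/0.0504)/(2πk) = 0.6629/(2π·0.0637) = 1.656 m·K/W
  R'_perlite = ln(0.113/0.0978)/(2πk) = 0.1445/(2π·0.0512) = 0.4491 m·K/W
  R'_calcium silicate = ln(0.176/0.113)/(2πk) = 0.4431/(2π·0.0680) = 1.037 m·K/W
ΣR = 0.001533 + 1.656 + 0.4491 + 1.037 = 3.144 m·K/W
Q' = ΔT/ΣR = (156 °C − 10.4 °C)/3.144 = 46.3 W/m

Q' = 46.3 W/m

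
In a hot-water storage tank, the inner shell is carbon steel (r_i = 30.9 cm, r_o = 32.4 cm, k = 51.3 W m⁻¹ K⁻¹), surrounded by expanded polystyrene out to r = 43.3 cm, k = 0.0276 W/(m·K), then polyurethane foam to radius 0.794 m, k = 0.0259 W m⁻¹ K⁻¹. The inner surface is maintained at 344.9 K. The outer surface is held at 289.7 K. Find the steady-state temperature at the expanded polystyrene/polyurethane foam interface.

T = 322.3 K

Treat each layer as a resistance in series:
  R_carbon steel = (1/0.309 − 1/0.324)/(4πk) = 0.1498/(4π·51.3) = 2.324×10^-4 K/W
  R_expanded polystyrene = (1/0.324 − 1/0.433)/(4πk) = 0.7770/(4π·0.0276) = 2.240 K/W
  R_polyurethane foam = (1/0.433 − 1/0.794)/(4πk) = 1.050/(4π·0.0259) = 3.226 K/W
ΣR = 2.324×10^-4 + 2.240 + 3.226 = 5.466 K/W
Q = ΔT/ΣR = (344.9 K − 289.7 K)/5.466 = 10.10 W
From the inner boundary to the expanded polystyrene/polyurethane foam interface, ΣR_partial = 2.240 K/W.
T_interface = T_in − Q·ΣR_partial = 344.9 K − (10.10)(2.240) = 322.3 K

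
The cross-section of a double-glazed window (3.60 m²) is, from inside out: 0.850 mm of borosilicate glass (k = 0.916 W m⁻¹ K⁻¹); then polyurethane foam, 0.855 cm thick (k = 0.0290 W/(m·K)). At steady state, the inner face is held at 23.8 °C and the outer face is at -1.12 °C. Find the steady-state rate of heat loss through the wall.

Resistance network (inner→outer):
  R_borosilicate glass = L/(kA) = 8.50×10^-4/(0.916·3.60) = 2.578×10^-4 K/W
  R_polyurethane foam = L/(kA) = 0.00855/(0.0290·3.60) = 0.08190 K/W
ΣR = 2.578×10^-4 + 0.08190 = 0.08216 K/W
Q = ΔT/ΣR = (23.8 °C − -1.12 °C)/0.08216 = 303 W

Q = 303 W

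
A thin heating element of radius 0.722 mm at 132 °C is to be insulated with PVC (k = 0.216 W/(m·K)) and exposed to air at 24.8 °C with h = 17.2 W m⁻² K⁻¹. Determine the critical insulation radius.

r_cr = 1.26 cm

For a cylinder, r_cr = k_ins/h = 0.216/17.2 = 0.0126 m = 1.26 cm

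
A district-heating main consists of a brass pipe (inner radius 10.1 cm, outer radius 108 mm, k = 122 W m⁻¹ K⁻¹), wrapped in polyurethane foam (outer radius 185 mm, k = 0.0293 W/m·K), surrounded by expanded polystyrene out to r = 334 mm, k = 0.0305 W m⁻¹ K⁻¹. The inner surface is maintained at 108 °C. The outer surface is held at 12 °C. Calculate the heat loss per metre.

Treat each layer as a resistance in series:
  R'_brass = ln(0.108/0.101)/(2πk) = 0.06701/(2π·122) = 8.742×10^-5 m·K/W
  R'_polyurethane foam = ln(0.185/0.108)/(2πk) = 0.5382/(2π·0.0293) = 2.924 m·K/W
  R'_expanded polystyrene = ln(0.334/0.185)/(2πk) = 0.5908/(2π·0.0305) = 3.083 m·K/W
ΣR = 8.742×10^-5 + 2.924 + 3.083 = 6.007 m·K/W
Q' = ΔT/ΣR = (108 °C − 12 °C)/6.007 = 16.0 W/m

Q' = 16.0 W/m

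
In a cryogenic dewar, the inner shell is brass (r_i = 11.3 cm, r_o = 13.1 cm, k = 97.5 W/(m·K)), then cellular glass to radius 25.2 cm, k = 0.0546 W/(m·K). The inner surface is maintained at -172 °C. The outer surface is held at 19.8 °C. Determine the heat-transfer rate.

Q = 35.9 W

Treat each layer as a resistance in series:
  R_brass = (1/0.113 − 1/0.131)/(4πk) = 1.216/(4π·97.5) = 9.924×10^-4 K/W
  R_cellular glass = (1/0.131 − 1/0.252)/(4πk) = 3.665/(4π·0.0546) = 5.342 K/W
ΣR = 9.924×10^-4 + 5.342 = 5.343 K/W
Q = ΔT/ΣR = (-172 °C − 19.8 °C)/5.343 = -35.9 W
(Negative Q ⇒ heat flows inward; heat gain = 35.9 W.)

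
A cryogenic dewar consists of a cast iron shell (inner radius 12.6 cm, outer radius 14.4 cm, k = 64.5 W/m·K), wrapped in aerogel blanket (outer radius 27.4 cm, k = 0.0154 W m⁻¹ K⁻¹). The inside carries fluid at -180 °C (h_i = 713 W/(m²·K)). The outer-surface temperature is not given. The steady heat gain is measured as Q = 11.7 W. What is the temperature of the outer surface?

Sum the resistances:
  R_conv,in = 1/(4πr²h) = 1/(4π·0.126²·713) = 0.007030 K/W
  R_cast iron = (1/0.126 − 1/0.144)/(4πk) = 0.9921/(4π·64.5) = 0.001224 K/W
  R_aerogel blanket = (1/0.144 − 1/0.274)/(4πk) = 3.295/(4π·0.0154) = 17.03 K/W
ΣR = 17.03 K/W
ΔT = Q·ΣR = 11.7 × 17.03 = 199.3 K
Heat flows inward, so T_out = T_in + ΔT = -180 + 199.3 = 19.3 °C

T_out = 19.3 °C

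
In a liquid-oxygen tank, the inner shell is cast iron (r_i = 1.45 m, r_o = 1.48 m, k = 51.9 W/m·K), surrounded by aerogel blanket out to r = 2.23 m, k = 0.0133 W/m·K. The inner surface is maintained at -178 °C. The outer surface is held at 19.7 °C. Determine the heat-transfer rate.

Q = 145 W

Resistance network (inner→outer):
  R_cast iron = (1/1.45 − 1/1.48)/(4πk) = 0.01398/(4π·51.9) = 2.143×10^-5 K/W
  R_aerogel blanket = (1/1.48 − 1/2.23)/(4πk) = 0.2272/(4π·0.0133) = 1.360 K/W
ΣR = 2.143×10^-5 + 1.360 = 1.360 K/W
Q = ΔT/ΣR = (-178 °C − 19.7 °C)/1.360 = -145 W
(Negative Q ⇒ heat flows inward; heat gain = 145 W.)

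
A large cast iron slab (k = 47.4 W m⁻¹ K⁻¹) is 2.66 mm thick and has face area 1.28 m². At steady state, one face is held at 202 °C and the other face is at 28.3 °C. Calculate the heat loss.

Q = kA·ΔT/L = 47.4 × 1.28 × |202 °C − 28.3 °C| / 0.00266 = 3.96×10^6 W

Q = 3.96×10^6 W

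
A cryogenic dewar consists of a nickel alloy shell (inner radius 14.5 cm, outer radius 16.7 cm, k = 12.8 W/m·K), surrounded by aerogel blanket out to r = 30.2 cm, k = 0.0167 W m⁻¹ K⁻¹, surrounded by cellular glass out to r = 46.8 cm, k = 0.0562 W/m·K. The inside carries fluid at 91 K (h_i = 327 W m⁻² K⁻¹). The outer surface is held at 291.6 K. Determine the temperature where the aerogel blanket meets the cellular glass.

T = 268.5 K

Resistance network (inner→outer):
  R_conv,in = 1/(4πr²h) = 1/(4π·0.145²·327) = 0.01157 K/W
  R_nickel alloy = (1/0.145 − 1/0.167)/(4πk) = 0.9085/(4π·12.8) = 0.005648 K/W
  R_aerogel blanket = (1/0.167 − 1/0.302)/(4πk) = 2.677/(4π·0.0167) = 12.76 K/W
  R_cellular glass = (1/0.302 − 1/0.468)/(4πk) = 1.175/(4π·0.0562) = 1.663 K/W
ΣR = 0.01157 + 0.005648 + 12.76 + 1.663 = 14.44 K/W
Q = ΔT/ΣR = (91 K − 291.6 K)/14.44 = -13.89 W
From the inner boundary to the aerogel blanket/cellular glass interface, ΣR_partial = 12.78 K/W.
T_interface = T_in − Q·ΣR_partial = 91 K − (-13.89)(12.78) = 268.5 K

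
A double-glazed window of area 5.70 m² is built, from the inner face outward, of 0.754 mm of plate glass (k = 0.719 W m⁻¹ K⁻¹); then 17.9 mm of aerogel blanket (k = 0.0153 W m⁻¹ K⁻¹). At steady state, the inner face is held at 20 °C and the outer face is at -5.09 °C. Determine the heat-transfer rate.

Q = 122 W

Series thermal resistances, inner to outer:
  R_plate glass = L/(kA) = 7.54×10^-4/(0.719·5.70) = 1.840×10^-4 K/W
  R_aerogel blanket = L/(kA) = 0.0179/(0.0153·5.70) = 0.2053 K/W
ΣR = 1.840×10^-4 + 0.2053 = 0.2055 K/W
Q = ΔT/ΣR = (20 °C − -5.09 °C)/0.2055 = 122 W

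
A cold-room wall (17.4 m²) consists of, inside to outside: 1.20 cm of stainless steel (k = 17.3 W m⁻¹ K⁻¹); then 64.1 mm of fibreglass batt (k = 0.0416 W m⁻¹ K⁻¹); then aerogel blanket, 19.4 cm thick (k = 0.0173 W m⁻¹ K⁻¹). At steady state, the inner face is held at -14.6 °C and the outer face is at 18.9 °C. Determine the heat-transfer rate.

Q = 45.7 W

Series thermal resistances, inner to outer:
  R_stainless steel = L/(kA) = 0.0120/(17.3·17.4) = 3.986×10^-5 K/W
  R_fibreglass batt = L/(kA) = 0.0641/(0.0416·17.4) = 0.08856 K/W
  R_aerogel blanket = L/(kA) = 0.194/(0.0173·17.4) = 0.6445 K/W
ΣR = 3.986×10^-5 + 0.08856 + 0.6445 = 0.7331 K/W
Q = ΔT/ΣR = (-14.6 °C − 18.9 °C)/0.7331 = -45.7 W
(Negative Q ⇒ heat flows inward; heat gain = 45.7 W.)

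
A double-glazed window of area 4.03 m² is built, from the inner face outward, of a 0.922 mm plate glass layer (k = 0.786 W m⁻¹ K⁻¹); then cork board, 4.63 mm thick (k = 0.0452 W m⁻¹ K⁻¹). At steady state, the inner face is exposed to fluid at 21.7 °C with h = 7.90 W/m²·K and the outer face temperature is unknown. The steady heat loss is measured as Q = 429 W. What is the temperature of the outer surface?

T_out = -2.80 °C

Series resistances:
  R_conv,in = 1/(hA) = 1/(7.90·4.03) = 0.03141 K/W
  R_plate glass = L/(kA) = 9.22×10^-4/(0.786·4.03) = 2.911×10^-4 K/W
  R_cork board = L/(kA) = 0.00463/(0.0452·4.03) = 0.02542 K/W
ΣR = 0.05712 K/W
ΔT = Q·ΣR = 429 × 0.05712 = 24.50 K
Heat flows outward, so T_out = T_in − ΔT = 21.7 − 24.50 = -2.80 °C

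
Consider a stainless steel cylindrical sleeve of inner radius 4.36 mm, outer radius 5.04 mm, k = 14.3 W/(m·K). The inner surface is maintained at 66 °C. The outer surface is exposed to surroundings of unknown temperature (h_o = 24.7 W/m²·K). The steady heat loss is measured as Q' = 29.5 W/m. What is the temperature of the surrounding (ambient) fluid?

T_out = 28.2 °C

Sum the resistances:
  R'_stainless steel = ln(0.00504/0.00436)/(2πk) = 0.1449/(2π·14.3) = 0.001613 m·K/W
  R'_conv,out = 1/(2πr h) = 1/(2π·0.00504·24.7) = 1.278 m·K/W
ΣR = 1.280 m·K/W
ΔT = Q'·ΣR = 29.5 × 1.280 = 37.76 K
Heat flows outward, so T_out = T_in − ΔT = 66 − 37.76 = 28.2 °C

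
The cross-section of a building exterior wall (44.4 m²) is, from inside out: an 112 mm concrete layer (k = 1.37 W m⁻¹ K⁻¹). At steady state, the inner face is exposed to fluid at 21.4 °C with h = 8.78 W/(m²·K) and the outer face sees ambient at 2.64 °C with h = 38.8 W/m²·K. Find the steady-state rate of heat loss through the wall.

Q = 3.76 kW

Resistance network (inner→outer):
  R_conv,in = 1/(hA) = 1/(8.78·44.4) = 0.002565 K/W
  R_concrete = L/(kA) = 0.112/(1.37·44.4) = 0.001841 K/W
  R_conv,out = 1/(hA) = 1/(38.8·44.4) = 5.805×10^-4 K/W
ΣR = 0.002565 + 0.001841 + 5.805×10^-4 = 0.004986 K/W
Q = ΔT/ΣR = (21.4 °C − 2.64 °C)/0.004986 = 3760 W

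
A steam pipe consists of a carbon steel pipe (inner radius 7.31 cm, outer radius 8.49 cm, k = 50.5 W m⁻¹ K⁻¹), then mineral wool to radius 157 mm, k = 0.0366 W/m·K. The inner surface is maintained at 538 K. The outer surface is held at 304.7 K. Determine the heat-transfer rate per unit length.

Resistance network (inner→outer):
  R'_carbon steel = ln(0.0849/0.0731)/(2πk) = 0.1496/(2π·50.5) = 4.716×10^-4 m·K/W
  R'_mineral wool = ln(0.157/0.0849)/(2πk) = 0.6148/(2π·0.0366) = 2.673 m·K/W
ΣR = 4.716×10^-4 + 2.673 = 2.673 m·K/W
Q' = ΔT/ΣR = (538 K − 304.7 K)/2.673 = 87.3 W/m

Q' = 87.3 W/m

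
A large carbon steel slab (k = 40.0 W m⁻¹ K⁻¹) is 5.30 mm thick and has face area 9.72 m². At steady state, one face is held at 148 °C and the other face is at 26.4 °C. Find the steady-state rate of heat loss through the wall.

Q = kA·ΔT/L = 40.0 × 9.72 × |148 °C − 26.4 °C| / 0.00530 = 8.92×10^6 W

Q = 8920 kW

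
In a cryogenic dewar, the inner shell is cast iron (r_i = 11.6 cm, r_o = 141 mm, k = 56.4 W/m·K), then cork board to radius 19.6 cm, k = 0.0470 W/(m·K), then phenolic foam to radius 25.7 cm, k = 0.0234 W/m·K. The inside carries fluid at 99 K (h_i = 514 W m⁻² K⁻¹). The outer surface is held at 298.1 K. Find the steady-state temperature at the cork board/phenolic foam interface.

T = 188.8 K

Series thermal resistances, inner to outer:
  R_conv,in = 1/(4πr²h) = 1/(4π·0.116²·514) = 0.01151 K/W
  R_cast iron = (1/0.116 − 1/0.141)/(4πk) = 1.528/(4π·56.4) = 0.002157 K/W
  R_cork board = (1/0.141 − 1/0.196)/(4πk) = 1.990/(4π·0.0470) = 3.370 K/W
  R_phenolic foam = (1/0.196 − 1/0.257)/(4πk) = 1.211/(4π·0.0234) = 4.118 K/W
ΣR = 0.01151 + 0.002157 + 3.370 + 4.118 = 7.502 K/W
Q = ΔT/ΣR = (99 K − 298.1 K)/7.502 = -26.54 W
From the inner boundary to the cork board/phenolic foam interface, ΣR_partial = 3.384 K/W.
T_interface = T_in − Q·ΣR_partial = 99 K − (-26.54)(3.384) = 188.8 K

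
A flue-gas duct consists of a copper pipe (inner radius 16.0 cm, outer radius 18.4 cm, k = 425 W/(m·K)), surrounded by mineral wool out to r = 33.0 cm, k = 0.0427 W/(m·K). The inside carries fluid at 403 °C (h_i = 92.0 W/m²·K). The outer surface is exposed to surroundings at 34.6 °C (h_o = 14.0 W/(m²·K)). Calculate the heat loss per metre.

Treat each layer as a resistance in series:
  R'_conv,in = 1/(2πr h) = 1/(2π·0.160·92.0) = 0.01081 m·K/W
  R'_copper = ln(0.184/0.160)/(2πk) = 0.1398/(2π·425) = 5.234×10^-5 m·K/W
  R'_mineral wool = ln(0.330/0.184)/(2πk) = 0.5842/(2π·0.0427) = 2.177 m·K/W
  R'_conv,out = 1/(2πr h) = 1/(2π·0.330·14.0) = 0.03445 m·K/W
ΣR = 0.01081 + 5.234×10^-5 + 2.177 + 0.03445 = 2.222 m·K/W
Q' = ΔT/ΣR = (403 °C − 34.6 °C)/2.222 = 166 W/m

Q' = 166 W/m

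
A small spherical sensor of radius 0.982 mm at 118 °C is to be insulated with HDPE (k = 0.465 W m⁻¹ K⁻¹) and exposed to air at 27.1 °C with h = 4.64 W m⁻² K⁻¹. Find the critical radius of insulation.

r_cr = 20.0 cm

For a sphere, r_cr = 2k_ins/h = 2·0.465/4.64 = 0.200 m = 20.0 cm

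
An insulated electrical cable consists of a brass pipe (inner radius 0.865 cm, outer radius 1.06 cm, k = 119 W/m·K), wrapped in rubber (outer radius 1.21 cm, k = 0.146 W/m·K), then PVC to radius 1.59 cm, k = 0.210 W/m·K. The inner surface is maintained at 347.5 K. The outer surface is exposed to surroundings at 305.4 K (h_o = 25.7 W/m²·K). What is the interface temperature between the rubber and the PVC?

T = 339.3 K

Treat each layer as a resistance in series:
  R'_brass = ln(0.0106/0.00865)/(2πk) = 0.2033/(2π·119) = 2.719×10^-4 m·K/W
  R'_rubber = ln(0.0121/0.0106)/(2πk) = 0.1324/(2π·0.146) = 0.1443 m·K/W
  R'_PVC = ln(0.0159/0.0121)/(2πk) = 0.2731/(2π·0.210) = 0.2070 m·K/W
  R'_conv,out = 1/(2πr h) = 1/(2π·0.0159·25.7) = 0.3895 m·K/W
ΣR = 2.719×10^-4 + 0.1443 + 0.2070 + 0.3895 = 0.7411 m·K/W
Q' = ΔT/ΣR = (347.5 K − 305.4 K)/0.7411 = 56.81 W/m
From the inner boundary to the rubber/PVC interface, ΣR_partial = 0.1446 m·K/W.
T_interface = T_in − Q'·ΣR_partial = 347.5 K − (56.81)(0.1446) = 339.3 K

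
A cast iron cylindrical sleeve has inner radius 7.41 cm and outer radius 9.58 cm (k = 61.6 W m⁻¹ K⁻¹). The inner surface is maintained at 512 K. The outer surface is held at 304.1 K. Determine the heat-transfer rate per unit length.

Q' = 2πk·ΔT/ln(r₂/r₁) = 2π × 61.6 × 207.9 / ln(0.0958/0.0741) = 3.13×10^5 W/m

Q' = 313 kW/m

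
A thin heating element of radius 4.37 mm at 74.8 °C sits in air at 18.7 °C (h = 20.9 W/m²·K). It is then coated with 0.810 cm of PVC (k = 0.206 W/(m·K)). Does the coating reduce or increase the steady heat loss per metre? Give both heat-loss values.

Critical radius for a cylinder: r_cr = k/h = 0.00986 m = 0.986 cm.
Outer radius after coating: r₂ = 0.00437 + 0.00810 = 0.01247 m.
r₁ < r_cr < r₂: heat loss rises to a maximum at r_cr then falls. Whether the coating helps depends on whether Q(r₂) has dropped back below Q(r₁).
Bare: R = 1/(2πr₁h) = 1.743 m·K/W; Q = 56.1/1.743 = 32.2 W/m.
Coated: R = R_cond + R_conv = 1.421 m·K/W; Q = 56.1/1.421 = 39.5 W/m.

increases: 32.2 → 39.5 W/m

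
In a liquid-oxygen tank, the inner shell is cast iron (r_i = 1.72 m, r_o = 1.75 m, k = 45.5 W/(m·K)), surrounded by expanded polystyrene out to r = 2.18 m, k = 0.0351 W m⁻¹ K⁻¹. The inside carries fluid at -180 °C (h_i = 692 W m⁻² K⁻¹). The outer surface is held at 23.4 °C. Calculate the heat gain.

Resistance network (inner→outer):
  R_conv,in = 1/(4πr²h) = 1/(4π·1.72²·692) = 3.887×10^-5 K/W
  R_cast iron = (1/1.72 − 1/1.75)/(4πk) = 0.009967/(4π·45.5) = 1.743×10^-5 K/W
  R_expanded polystyrene = (1/1.75 − 1/2.18)/(4πk) = 0.1127/(4π·0.0351) = 0.2555 K/W
ΣR = 3.887×10^-5 + 1.743×10^-5 + 0.2555 = 0.2556 K/W
Q = ΔT/ΣR = (-180 °C − 23.4 °C)/0.2556 = -796 W
(Negative Q ⇒ heat flows inward; heat gain = 796 W.)

Q = 796 W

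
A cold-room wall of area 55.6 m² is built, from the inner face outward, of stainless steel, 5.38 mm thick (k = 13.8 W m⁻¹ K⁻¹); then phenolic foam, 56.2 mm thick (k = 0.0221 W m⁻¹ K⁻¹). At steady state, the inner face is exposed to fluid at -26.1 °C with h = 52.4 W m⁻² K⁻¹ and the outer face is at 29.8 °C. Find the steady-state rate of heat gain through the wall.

Q = 1210 W

Resistance network (inner→outer):
  R_conv,in = 1/(hA) = 1/(52.4·55.6) = 3.432×10^-4 K/W
  R_stainless steel = L/(kA) = 0.00538/(13.8·55.6) = 7.012×10^-6 K/W
  R_phenolic foam = L/(kA) = 0.0562/(0.0221·55.6) = 0.04574 K/W
ΣR = 3.432×10^-4 + 7.012×10^-6 + 0.04574 = 0.04609 K/W
Q = ΔT/ΣR = (-26.1 °C − 29.8 °C)/0.04609 = -1210 W
(Negative Q ⇒ heat flows inward; heat gain = 1210 W.)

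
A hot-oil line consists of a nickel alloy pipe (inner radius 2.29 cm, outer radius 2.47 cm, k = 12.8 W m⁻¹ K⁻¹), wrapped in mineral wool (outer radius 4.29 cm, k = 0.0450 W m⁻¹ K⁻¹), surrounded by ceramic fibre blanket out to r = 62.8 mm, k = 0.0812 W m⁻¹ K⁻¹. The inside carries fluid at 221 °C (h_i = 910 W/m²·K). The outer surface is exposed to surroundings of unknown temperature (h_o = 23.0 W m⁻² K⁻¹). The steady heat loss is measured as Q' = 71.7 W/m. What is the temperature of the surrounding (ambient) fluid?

Sum the resistances:
  R'_conv,in = 1/(2πr h) = 1/(2π·0.0229·910) = 0.007637 m·K/W
  R'_nickel alloy = ln(0.0247/0.0229)/(2πk) = 0.07567/(2π·12.8) = 9.408×10^-4 m·K/W
  R'_mineral wool = ln(0.0429/0.0247)/(2πk) = 0.5521/(2π·0.0450) = 1.953 m·K/W
  R'_ceramic fibre blanket = ln(0.0628/0.0429)/(2πk) = 0.3811/(2π·0.0812) = 0.7469 m·K/W
  R'_conv,out = 1/(2πr h) = 1/(2π·0.0628·23.0) = 0.1102 m·K/W
ΣR = 2.818 m·K/W
ΔT = Q'·ΣR = 71.7 × 2.818 = 202.1 K
Heat flows outward, so T_out = T_in − ΔT = 221 − 202.1 = 18.9 °C

T_out = 18.9 °C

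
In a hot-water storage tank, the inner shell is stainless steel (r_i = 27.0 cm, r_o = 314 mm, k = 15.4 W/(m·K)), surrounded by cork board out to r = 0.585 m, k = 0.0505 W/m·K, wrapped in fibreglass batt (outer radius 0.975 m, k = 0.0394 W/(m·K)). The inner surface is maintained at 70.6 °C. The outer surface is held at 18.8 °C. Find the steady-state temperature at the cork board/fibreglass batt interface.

T = 38.1 °C

Resistance network (inner→outer):
  R_stainless steel = (1/0.270 − 1/0.314)/(4πk) = 0.5190/(4π·15.4) = 0.002682 K/W
  R_cork board = (1/0.314 − 1/0.585)/(4πk) = 1.475/(4π·0.0505) = 2.325 K/W
  R_fibreglass batt = (1/0.585 − 1/0.975)/(4πk) = 0.6838/(4π·0.0394) = 1.381 K/W
ΣR = 0.002682 + 2.325 + 1.381 = 3.709 K/W
Q = ΔT/ΣR = (70.6 °C − 18.8 °C)/3.709 = 13.97 W
From the inner boundary to the cork board/fibreglass batt interface, ΣR_partial = 2.328 K/W.
T_interface = T_in − Q·ΣR_partial = 70.6 °C − (13.97)(2.328) = 38.1 °C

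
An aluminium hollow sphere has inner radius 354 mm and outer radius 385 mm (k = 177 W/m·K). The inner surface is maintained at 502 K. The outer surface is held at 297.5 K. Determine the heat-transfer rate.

Q = 2000 kW

Q = 4πk·ΔT/(1/r₁ − 1/r₂) = 4π × 177 × 204.5 / (1/0.354 − 1/0.385) = 2.00×10^6 W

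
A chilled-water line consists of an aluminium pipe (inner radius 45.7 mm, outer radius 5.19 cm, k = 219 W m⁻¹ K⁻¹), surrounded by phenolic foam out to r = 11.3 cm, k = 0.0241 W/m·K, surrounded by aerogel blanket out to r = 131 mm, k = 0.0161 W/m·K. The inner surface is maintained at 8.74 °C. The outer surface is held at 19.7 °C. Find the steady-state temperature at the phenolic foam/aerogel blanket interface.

T = 17.3 °C

Treat each layer as a resistance in series:
  R'_aluminium = ln(0.0519/0.0457)/(2πk) = 0.1272/(2π·219) = 9.246×10^-5 m·K/W
  R'_phenolic foam = ln(0.113/0.0519)/(2πk) = 0.7781/(2π·0.0241) = 5.138 m·K/W
  R'_aerogel blanket = ln(0.131/0.113)/(2πk) = 0.1478/(2π·0.0161) = 1.461 m·K/W
ΣR = 9.246×10^-5 + 5.138 + 1.461 = 6.599 m·K/W
Q' = ΔT/ΣR = (8.74 °C − 19.7 °C)/6.599 = -1.661 W/m
From the inner boundary to the phenolic foam/aerogel blanket interface, ΣR_partial = 5.138 m·K/W.
T_interface = T_in − Q'·ΣR_partial = 8.74 °C − (-1.661)(5.138) = 17.3 °C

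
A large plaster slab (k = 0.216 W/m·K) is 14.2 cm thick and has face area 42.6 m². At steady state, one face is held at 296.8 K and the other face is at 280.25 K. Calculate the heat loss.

Q = 1070 W

Q = kA·ΔT/L = 0.216 × 42.6 × |296.8 K − 280.25 K| / 0.142 = 1070 W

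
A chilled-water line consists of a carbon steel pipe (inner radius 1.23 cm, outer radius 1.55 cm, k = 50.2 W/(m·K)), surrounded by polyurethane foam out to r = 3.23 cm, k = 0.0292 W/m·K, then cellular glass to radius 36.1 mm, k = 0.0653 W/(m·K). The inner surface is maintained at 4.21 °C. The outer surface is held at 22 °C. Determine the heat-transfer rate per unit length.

Resistance network (inner→outer):
  R'_carbon steel = ln(0.0155/0.0123)/(2πk) = 0.2312/(2π·50.2) = 7.331×10^-4 m·K/W
  R'_polyurethane foam = ln(0.0323/0.0155)/(2πk) = 0.7342/(2π·0.0292) = 4.002 m·K/W
  R'_cellular glass = ln(0.0361/0.0323)/(2πk) = 0.1112/(2π·0.0653) = 0.2711 m·K/W
ΣR = 7.331×10^-4 + 4.002 + 0.2711 = 4.274 m·K/W
Q' = ΔT/ΣR = (4.21 °C − 22 °C)/4.274 = -4.16 W/m
(Negative Q' ⇒ heat flows inward; heat gain = 4.16 W/m.)

Q' = 4.16 W/m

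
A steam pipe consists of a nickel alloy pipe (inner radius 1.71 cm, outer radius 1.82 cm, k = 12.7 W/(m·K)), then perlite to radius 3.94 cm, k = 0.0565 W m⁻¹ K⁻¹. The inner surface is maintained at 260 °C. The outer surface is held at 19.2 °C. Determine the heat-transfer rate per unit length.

Q' = 111 W/m

Series thermal resistances, inner to outer:
  R'_nickel alloy = ln(0.0182/0.0171)/(2πk) = 0.06234/(2π·12.7) = 7.813×10^-4 m·K/W
  R'_perlite = ln(0.0394/0.0182)/(2πk) = 0.7723/(2π·0.0565) = 2.176 m·K/W
ΣR = 7.813×10^-4 + 2.176 = 2.177 m·K/W
Q' = ΔT/ΣR = (260 °C − 19.2 °C)/2.177 = 111 W/m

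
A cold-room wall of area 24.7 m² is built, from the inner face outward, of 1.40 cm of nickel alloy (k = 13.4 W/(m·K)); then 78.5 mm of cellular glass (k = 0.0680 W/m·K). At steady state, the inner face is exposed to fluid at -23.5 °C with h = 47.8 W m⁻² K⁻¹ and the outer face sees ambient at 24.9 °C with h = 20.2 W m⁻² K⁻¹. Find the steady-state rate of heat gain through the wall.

Resistance network (inner→outer):
  R_conv,in = 1/(hA) = 1/(47.8·24.7) = 8.470×10^-4 K/W
  R_nickel alloy = L/(kA) = 0.0140/(13.4·24.7) = 4.230×10^-5 K/W
  R_cellular glass = L/(kA) = 0.0785/(0.0680·24.7) = 0.04674 K/W
  R_conv,out = 1/(hA) = 1/(20.2·24.7) = 0.002004 K/W
ΣR = 8.470×10^-4 + 4.230×10^-5 + 0.04674 + 0.002004 = 0.04963 K/W
Q = ΔT/ΣR = (-23.5 °C − 24.9 °C)/0.04963 = -975 W
(Negative Q ⇒ heat flows inward; heat gain = 975 W.)

Q = 975 W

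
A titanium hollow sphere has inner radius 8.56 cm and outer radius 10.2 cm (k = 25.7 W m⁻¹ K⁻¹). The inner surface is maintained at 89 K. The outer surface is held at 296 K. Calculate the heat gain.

Q = 35.6 kW

Q = 4πk·ΔT/(1/r₁ − 1/r₂) = 4π × 25.7 × 207 / (1/0.0856 − 1/0.102) = 35600 W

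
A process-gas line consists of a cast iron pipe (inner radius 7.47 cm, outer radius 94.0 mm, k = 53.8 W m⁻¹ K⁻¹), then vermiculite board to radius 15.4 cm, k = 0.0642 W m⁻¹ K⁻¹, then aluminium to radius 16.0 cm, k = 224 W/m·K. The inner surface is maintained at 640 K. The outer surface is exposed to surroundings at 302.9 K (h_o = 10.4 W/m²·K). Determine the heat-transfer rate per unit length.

Resistance network (inner→outer):
  R'_cast iron = ln(0.0940/0.0747)/(2πk) = 0.2298/(2π·53.8) = 6.799×10^-4 m·K/W
  R'_vermiculite board = ln(0.154/0.0940)/(2πk) = 0.4937/(2π·0.0642) = 1.224 m·K/W
  R'_aluminium = ln(0.160/0.154)/(2πk) = 0.03822/(2π·224) = 2.716×10^-5 m·K/W
  R'_conv,out = 1/(2πr h) = 1/(2π·0.160·10.4) = 0.09565 m·K/W
ΣR = 6.799×10^-4 + 1.224 + 2.716×10^-5 + 0.09565 = 1.320 m·K/W
Q' = ΔT/ΣR = (640 K − 302.9 K)/1.320 = 255 W/m

Q' = 255 W/m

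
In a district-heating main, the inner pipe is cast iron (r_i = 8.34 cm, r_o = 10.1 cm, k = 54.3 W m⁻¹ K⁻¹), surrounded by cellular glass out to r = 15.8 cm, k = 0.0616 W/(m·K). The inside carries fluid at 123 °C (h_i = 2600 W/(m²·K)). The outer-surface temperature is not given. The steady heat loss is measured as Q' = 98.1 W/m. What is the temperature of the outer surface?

T_out = 9.5 °C

Series resistances:
  R'_conv,in = 1/(2πr h) = 1/(2π·0.0834·2600) = 7.340×10^-4 m·K/W
  R'_cast iron = ln(0.101/0.0834)/(2πk) = 0.1915/(2π·54.3) = 5.612×10^-4 m·K/W
  R'_cellular glass = ln(0.158/0.101)/(2πk) = 0.4475/(2π·0.0616) = 1.156 m·K/W
ΣR = 1.157 m·K/W
ΔT = Q'·ΣR = 98.1 × 1.157 = 113.5 K
Heat flows outward, so T_out = T_in − ΔT = 123 − 113.5 = 9.5 °C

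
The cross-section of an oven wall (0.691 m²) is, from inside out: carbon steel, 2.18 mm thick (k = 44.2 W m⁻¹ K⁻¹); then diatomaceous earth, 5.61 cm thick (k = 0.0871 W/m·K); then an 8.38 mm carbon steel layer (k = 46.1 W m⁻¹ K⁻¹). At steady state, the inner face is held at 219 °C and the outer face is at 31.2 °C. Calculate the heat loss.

Q = 201 W

Treat each layer as a resistance in series:
  R_carbon steel = L/(kA) = 0.00218/(44.2·0.691) = 7.138×10^-5 K/W
  R_diatomaceous earth = L/(kA) = 0.0561/(0.0871·0.691) = 0.9321 K/W
  R_carbon steel = L/(kA) = 0.00838/(46.1·0.691) = 2.631×10^-4 K/W
ΣR = 7.138×10^-5 + 0.9321 + 2.631×10^-4 = 0.9324 K/W
Q = ΔT/ΣR = (219 °C − 31.2 °C)/0.9324 = 201 W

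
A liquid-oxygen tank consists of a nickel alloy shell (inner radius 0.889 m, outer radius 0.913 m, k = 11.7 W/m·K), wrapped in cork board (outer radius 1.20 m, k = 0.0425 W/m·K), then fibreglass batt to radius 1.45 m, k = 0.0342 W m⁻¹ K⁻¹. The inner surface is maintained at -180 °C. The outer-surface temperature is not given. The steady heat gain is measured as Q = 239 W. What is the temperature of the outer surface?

Sum the resistances:
  R_nickel alloy = (1/0.889 − 1/0.913)/(4πk) = 0.02957/(4π·11.7) = 2.011×10^-4 K/W
  R_cork board = (1/0.913 − 1/1.20)/(4πk) = 0.2620/(4π·0.0425) = 0.4905 K/W
  R_fibreglass batt = (1/1.20 − 1/1.45)/(4πk) = 0.1437/(4π·0.0342) = 0.3343 K/W
ΣR = 0.8250 K/W
ΔT = Q·ΣR = 239 × 0.8250 = 197.2 K
Heat flows inward, so T_out = T_in + ΔT = -180 + 197.2 = 17.2 °C

T_out = 17.2 °C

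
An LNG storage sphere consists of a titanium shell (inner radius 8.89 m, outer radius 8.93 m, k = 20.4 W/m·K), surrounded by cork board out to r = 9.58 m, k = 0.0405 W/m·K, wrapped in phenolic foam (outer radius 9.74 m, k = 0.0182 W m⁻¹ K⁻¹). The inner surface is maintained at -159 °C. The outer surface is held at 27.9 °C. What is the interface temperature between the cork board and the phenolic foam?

Treat each layer as a resistance in series:
  R_titanium = (1/8.89 − 1/8.93)/(4πk) = 5.039×10^-4/(4π·20.4) = 1.965×10^-6 K/W
  R_cork board = (1/8.93 − 1/9.58)/(4πk) = 0.007598/(4π·0.0405) = 0.01493 K/W
  R_phenolic foam = (1/9.58 − 1/9.74)/(4πk) = 0.001715/(4π·0.0182) = 0.007497 K/W
ΣR = 1.965×10^-6 + 0.01493 + 0.007497 = 0.02243 K/W
Q = ΔT/ΣR = (-159 °C − 27.9 °C)/0.02243 = -8333 W
From the inner boundary to the cork board/phenolic foam interface, ΣR_partial = 0.01493 K/W.
T_interface = T_in − Q·ΣR_partial = -159 °C − (-8333)(0.01493) = -34.6 °C

T = -34.6 °C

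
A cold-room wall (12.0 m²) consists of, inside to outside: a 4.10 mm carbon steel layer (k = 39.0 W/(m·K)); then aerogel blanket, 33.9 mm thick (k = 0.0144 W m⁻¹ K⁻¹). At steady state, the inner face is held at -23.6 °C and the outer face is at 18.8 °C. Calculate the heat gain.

Q = 216 W

Resistance network (inner→outer):
  R_carbon steel = L/(kA) = 0.00410/(39.0·12.0) = 8.761×10^-6 K/W
  R_aerogel blanket = L/(kA) = 0.0339/(0.0144·12.0) = 0.1962 K/W
ΣR = 8.761×10^-6 + 0.1962 = 0.1962 K/W
Q = ΔT/ΣR = (-23.6 °C − 18.8 °C)/0.1962 = -216 W
(Negative Q ⇒ heat flows inward; heat gain = 216 W.)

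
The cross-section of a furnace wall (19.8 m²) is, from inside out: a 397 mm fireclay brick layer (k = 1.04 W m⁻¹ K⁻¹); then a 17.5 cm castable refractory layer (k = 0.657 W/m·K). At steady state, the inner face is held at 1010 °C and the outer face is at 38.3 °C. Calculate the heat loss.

Series thermal resistances, inner to outer:
  R_fireclay brick = L/(kA) = 0.397/(1.04·19.8) = 0.01928 K/W
  R_castable refractory = L/(kA) = 0.175/(0.657·19.8) = 0.01345 K/W
ΣR = 0.01928 + 0.01345 = 0.03273 K/W
Q = ΔT/ΣR = (1010 °C − 38.3 °C)/0.03273 = 29700 W

Q = 29700 W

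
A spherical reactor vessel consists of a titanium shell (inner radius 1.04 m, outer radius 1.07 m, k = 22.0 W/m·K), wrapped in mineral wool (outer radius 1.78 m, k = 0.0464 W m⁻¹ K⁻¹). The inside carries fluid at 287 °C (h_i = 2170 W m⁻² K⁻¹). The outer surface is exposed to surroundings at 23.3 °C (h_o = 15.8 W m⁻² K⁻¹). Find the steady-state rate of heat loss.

Q = 411 W

Series thermal resistances, inner to outer:
  R_conv,in = 1/(4πr²h) = 1/(4π·1.04²·2170) = 3.390×10^-5 K/W
  R_titanium = (1/1.04 − 1/1.07)/(4πk) = 0.02696/(4π·22.0) = 9.752×10^-5 K/W
  R_mineral wool = (1/1.07 − 1/1.78)/(4πk) = 0.3728/(4π·0.0464) = 0.6393 K/W
  R_conv,out = 1/(4πr²h) = 1/(4π·1.78²·15.8) = 0.001590 K/W
ΣR = 3.390×10^-5 + 9.752×10^-5 + 0.6393 + 0.001590 = 0.6410 K/W
Q = ΔT/ΣR = (287 °C − 23.3 °C)/0.6410 = 411 W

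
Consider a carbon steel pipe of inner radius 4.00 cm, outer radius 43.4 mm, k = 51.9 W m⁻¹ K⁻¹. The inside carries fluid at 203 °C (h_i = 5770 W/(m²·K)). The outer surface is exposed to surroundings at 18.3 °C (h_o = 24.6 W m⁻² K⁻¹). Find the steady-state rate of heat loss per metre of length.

Q' = 1230 W/m

Treat each layer as a resistance in series:
  R'_conv,in = 1/(2πr h) = 1/(2π·0.0400·5770) = 6.896×10^-4 m·K/W
  R'_carbon steel = ln(0.0434/0.0400)/(2πk) = 0.08158/(2π·51.9) = 2.502×10^-4 m·K/W
  R'_conv,out = 1/(2πr h) = 1/(2π·0.0434·24.6) = 0.1491 m·K/W
ΣR = 6.896×10^-4 + 2.502×10^-4 + 0.1491 = 0.1500 m·K/W
Q' = ΔT/ΣR = (203 °C − 18.3 °C)/0.1500 = 1230 W/m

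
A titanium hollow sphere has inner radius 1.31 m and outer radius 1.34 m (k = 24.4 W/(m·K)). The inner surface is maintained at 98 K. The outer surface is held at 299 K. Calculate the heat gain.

Q = 3.61×10^6 W

Q = 4πk·ΔT/(1/r₁ − 1/r₂) = 4π × 24.4 × 201 / (1/1.31 − 1/1.34) = 3.61×10^6 W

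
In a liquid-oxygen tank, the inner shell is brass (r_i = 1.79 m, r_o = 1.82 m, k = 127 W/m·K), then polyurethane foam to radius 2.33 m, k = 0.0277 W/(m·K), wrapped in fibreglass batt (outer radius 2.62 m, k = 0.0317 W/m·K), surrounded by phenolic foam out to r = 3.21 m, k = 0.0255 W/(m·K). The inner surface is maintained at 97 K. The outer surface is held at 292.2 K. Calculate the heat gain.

Q = 286 W

Series thermal resistances, inner to outer:
  R_brass = (1/1.79 − 1/1.82)/(4πk) = 0.009209/(4π·127) = 5.770×10^-6 K/W
  R_polyurethane foam = (1/1.82 − 1/2.33)/(4πk) = 0.1203/(4π·0.0277) = 0.3455 K/W
  R_fibreglass batt = (1/2.33 − 1/2.62)/(4πk) = 0.04751/(4π·0.0317) = 0.1193 K/W
  R_phenolic foam = (1/2.62 − 1/3.21)/(4πk) = 0.07015/(4π·0.0255) = 0.2189 K/W
ΣR = 5.770×10^-6 + 0.3455 + 0.1193 + 0.2189 = 0.6837 K/W
Q = ΔT/ΣR = (97 K − 292.2 K)/0.6837 = -286 W
(Negative Q ⇒ heat flows inward; heat gain = 286 W.)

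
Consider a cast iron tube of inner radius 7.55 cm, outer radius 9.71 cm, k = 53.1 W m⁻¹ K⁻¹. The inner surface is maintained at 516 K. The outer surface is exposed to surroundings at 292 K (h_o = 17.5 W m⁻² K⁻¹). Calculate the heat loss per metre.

Resistance network (inner→outer):
  R'_cast iron = ln(0.0971/0.0755)/(2πk) = 0.2516/(2π·53.1) = 7.541×10^-4 m·K/W
  R'_conv,out = 1/(2πr h) = 1/(2π·0.0971·17.5) = 0.09366 m·K/W
ΣR = 7.541×10^-4 + 0.09366 = 0.09441 m·K/W
Q' = ΔT/ΣR = (516 K − 292 K)/0.09441 = 2370 W/m

Q' = 2370 W/m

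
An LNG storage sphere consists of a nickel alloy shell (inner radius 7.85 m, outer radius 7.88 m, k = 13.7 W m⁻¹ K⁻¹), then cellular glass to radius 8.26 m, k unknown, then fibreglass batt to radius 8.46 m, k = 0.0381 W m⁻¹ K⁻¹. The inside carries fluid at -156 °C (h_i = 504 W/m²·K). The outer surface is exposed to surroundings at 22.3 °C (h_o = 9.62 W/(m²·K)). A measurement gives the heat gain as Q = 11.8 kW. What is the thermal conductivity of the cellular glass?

ΣR = ΔT/Q = |-156 − 22.3|/11800 = 0.01511 K/W
Known resistances:
  R_conv,in = 1/(4πr²h) = 1/(4π·7.85²·504) = 2.562×10^-6 K/W
  R_nickel alloy = (1/7.85 − 1/7.88)/(4πk) = 4.850×10^-4/(4π·13.7) = 2.817×10^-6 K/W
  R_fibreglass batt = (1/8.26 − 1/8.46)/(4πk) = 0.002862/(4π·0.0381) = 0.005978 K/W
  R_conv,out = 1/(4πr²h) = 1/(4π·8.46²·9.62) = 1.156×10^-4 K/W
R_cellular glass = ΣR − ΣR_known = 0.01511 − 0.006099 = 0.009011 K/W
(1/r₁−1/r₂)/(4πk) = 0.009011 ⇒ k = 0.005838/(4π·0.009011) = 0.0516 W/m·K

k = 0.0516 W/m·K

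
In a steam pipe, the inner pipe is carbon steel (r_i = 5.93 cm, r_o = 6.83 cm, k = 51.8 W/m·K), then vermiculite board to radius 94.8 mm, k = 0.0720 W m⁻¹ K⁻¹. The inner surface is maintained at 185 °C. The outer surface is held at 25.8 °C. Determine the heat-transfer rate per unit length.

Resistance network (inner→outer):
  R'_carbon steel = ln(0.0683/0.0593)/(2πk) = 0.1413/(2π·51.8) = 4.341×10^-4 m·K/W
  R'_vermiculite board = ln(0.0948/0.0683)/(2πk) = 0.3279/(2π·0.0720) = 0.7247 m·K/W
ΣR = 4.341×10^-4 + 0.7247 = 0.7251 m·K/W
Q' = ΔT/ΣR = (185 °C − 25.8 °C)/0.7251 = 220 W/m

Q' = 220 W/m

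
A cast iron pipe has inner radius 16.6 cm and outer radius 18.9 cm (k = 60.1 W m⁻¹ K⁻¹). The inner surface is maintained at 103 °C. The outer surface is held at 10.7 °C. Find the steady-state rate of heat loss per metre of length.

Q' = 269 kW/m

Q' = 2πk·ΔT/ln(r₂/r₁) = 2π × 60.1 × 92.3 / ln(0.189/0.166) = 2.69×10^5 W/m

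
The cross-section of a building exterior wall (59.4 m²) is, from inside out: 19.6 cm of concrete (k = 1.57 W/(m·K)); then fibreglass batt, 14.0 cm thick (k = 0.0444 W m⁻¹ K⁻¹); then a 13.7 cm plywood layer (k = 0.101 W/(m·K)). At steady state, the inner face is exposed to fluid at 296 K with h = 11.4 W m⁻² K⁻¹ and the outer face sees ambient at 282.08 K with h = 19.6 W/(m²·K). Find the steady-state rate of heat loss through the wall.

Series thermal resistances, inner to outer:
  R_conv,in = 1/(hA) = 1/(11.4·59.4) = 0.001477 K/W
  R_concrete = L/(kA) = 0.196/(1.57·59.4) = 0.002102 K/W
  R_fibreglass batt = L/(kA) = 0.140/(0.0444·59.4) = 0.05308 K/W
  R_plywood = L/(kA) = 0.137/(0.101·59.4) = 0.02284 K/W
  R_conv,out = 1/(hA) = 1/(19.6·59.4) = 8.589×10^-4 K/W
ΣR = 0.001477 + 0.002102 + 0.05308 + 0.02284 + 8.589×10^-4 = 0.08036 K/W
Q = ΔT/ΣR = (296 K − 282.08 K)/0.08036 = 173 W

Q = 173 W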